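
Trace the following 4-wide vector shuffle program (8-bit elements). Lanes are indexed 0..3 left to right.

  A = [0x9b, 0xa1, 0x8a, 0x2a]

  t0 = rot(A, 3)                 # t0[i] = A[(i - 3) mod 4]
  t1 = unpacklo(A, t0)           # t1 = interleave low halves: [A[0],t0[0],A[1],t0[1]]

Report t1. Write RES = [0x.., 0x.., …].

→ t0 |a1|8a|2a|9b|
→ t1 |9b|a1|a1|8a|

RES = [0x9b, 0xa1, 0xa1, 0x8a]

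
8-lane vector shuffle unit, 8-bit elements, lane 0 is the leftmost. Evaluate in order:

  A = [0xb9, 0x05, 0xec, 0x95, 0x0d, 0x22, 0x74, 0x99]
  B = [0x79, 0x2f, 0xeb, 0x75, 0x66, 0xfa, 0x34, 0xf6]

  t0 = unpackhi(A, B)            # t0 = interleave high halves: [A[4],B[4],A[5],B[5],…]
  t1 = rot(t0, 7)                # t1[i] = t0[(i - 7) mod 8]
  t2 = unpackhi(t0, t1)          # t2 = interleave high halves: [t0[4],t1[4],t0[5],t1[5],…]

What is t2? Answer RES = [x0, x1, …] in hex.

RES = [0x74, 0x34, 0x34, 0x99, 0x99, 0xf6, 0xf6, 0x0d]

  t0: 0d 66 22 fa 74 34 99 f6
  t1: 66 22 fa 74 34 99 f6 0d
  t2: 74 34 34 99 99 f6 f6 0d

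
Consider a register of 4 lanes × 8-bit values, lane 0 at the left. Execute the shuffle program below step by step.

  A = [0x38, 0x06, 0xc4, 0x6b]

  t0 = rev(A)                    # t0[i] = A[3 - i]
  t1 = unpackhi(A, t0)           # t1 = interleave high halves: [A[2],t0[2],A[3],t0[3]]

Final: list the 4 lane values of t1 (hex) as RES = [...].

RES = [ 0xc4  0x06  0x6b  0x38 ]

t0 = [0x6b, 0xc4, 0x06, 0x38]
t1 = [0xc4, 0x06, 0x6b, 0x38]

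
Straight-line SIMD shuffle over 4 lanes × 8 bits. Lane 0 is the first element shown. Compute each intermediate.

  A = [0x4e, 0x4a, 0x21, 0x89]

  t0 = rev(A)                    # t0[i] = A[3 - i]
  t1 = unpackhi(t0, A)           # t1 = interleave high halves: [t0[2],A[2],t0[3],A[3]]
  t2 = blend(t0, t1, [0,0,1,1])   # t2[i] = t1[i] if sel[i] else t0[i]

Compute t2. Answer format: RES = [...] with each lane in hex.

t0 = [0x89, 0x21, 0x4a, 0x4e]
t1 = [0x4a, 0x21, 0x4e, 0x89]
t2 = [0x89, 0x21, 0x4e, 0x89]

RES = [ 0x89  0x21  0x4e  0x89 ]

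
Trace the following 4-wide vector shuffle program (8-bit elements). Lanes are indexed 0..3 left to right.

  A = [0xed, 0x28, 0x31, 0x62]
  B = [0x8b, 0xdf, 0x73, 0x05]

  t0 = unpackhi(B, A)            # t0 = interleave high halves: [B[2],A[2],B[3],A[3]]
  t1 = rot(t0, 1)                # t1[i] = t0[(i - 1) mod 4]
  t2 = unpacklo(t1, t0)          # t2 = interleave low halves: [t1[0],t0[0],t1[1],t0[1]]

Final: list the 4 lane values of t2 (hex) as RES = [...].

RES = [ 0x62  0x73  0x73  0x31 ]

→ t0 |73|31|05|62|
→ t1 |62|73|31|05|
→ t2 |62|73|73|31|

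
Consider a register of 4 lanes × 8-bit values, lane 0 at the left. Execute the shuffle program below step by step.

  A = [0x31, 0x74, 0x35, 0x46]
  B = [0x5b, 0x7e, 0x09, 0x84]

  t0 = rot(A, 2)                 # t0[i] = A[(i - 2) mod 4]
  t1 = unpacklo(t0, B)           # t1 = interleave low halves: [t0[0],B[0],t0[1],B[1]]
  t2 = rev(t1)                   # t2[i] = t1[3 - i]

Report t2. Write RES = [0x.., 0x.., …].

RES = [0x7e, 0x46, 0x5b, 0x35]

  t0: 35 46 31 74
  t1: 35 5b 46 7e
  t2: 7e 46 5b 35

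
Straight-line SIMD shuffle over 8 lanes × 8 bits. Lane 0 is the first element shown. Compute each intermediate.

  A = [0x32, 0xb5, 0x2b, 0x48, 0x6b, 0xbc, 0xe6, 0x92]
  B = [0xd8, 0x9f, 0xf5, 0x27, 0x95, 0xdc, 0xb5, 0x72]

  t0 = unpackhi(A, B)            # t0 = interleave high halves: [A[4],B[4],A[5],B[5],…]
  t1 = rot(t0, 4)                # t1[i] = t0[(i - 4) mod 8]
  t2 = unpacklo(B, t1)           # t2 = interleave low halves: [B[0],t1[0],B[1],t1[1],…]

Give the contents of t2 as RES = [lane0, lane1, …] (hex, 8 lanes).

  t0: 6b 95 bc dc e6 b5 92 72
  t1: e6 b5 92 72 6b 95 bc dc
  t2: d8 e6 9f b5 f5 92 27 72

RES = [0xd8, 0xe6, 0x9f, 0xb5, 0xf5, 0x92, 0x27, 0x72]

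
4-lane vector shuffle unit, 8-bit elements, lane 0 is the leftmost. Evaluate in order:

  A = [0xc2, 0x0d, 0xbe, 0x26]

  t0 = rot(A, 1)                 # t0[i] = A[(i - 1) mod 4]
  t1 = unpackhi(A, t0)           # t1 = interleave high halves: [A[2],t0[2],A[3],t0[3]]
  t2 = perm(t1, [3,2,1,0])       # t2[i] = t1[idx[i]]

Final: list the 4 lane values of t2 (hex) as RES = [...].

RES = [ 0xbe  0x26  0x0d  0xbe ]

→ t0 |26|c2|0d|be|
→ t1 |be|0d|26|be|
→ t2 |be|26|0d|be|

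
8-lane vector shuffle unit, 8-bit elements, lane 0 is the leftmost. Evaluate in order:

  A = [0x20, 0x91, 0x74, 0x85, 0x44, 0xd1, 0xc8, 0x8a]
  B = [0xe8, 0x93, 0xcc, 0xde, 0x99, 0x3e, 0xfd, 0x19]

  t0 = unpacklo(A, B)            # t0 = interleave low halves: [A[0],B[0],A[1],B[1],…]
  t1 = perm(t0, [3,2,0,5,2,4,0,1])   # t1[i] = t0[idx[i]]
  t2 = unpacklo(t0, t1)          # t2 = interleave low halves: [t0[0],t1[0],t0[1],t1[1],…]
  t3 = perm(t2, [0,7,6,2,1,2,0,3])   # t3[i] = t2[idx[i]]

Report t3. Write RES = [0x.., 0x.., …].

→ t0 |20|e8|91|93|74|cc|85|de|
→ t1 |93|91|20|cc|91|74|20|e8|
→ t2 |20|93|e8|91|91|20|93|cc|
→ t3 |20|cc|93|e8|93|e8|20|91|

RES = [0x20, 0xcc, 0x93, 0xe8, 0x93, 0xe8, 0x20, 0x91]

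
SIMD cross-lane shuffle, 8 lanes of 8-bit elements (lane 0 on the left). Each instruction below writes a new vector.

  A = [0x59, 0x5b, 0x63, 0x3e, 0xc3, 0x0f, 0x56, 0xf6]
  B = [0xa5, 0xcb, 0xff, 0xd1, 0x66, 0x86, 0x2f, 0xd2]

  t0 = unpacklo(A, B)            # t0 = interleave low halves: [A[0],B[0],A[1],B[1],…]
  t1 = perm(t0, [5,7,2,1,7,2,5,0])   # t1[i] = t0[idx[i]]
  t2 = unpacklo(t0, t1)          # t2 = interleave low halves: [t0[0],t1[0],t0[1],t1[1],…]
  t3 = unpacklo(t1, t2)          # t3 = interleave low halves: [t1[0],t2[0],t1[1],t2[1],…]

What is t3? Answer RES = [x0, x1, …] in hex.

RES = [ 0xff  0x59  0xd1  0xff  0x5b  0xa5  0xa5  0xd1 ]

  t0: 59 a5 5b cb 63 ff 3e d1
  t1: ff d1 5b a5 d1 5b ff 59
  t2: 59 ff a5 d1 5b 5b cb a5
  t3: ff 59 d1 ff 5b a5 a5 d1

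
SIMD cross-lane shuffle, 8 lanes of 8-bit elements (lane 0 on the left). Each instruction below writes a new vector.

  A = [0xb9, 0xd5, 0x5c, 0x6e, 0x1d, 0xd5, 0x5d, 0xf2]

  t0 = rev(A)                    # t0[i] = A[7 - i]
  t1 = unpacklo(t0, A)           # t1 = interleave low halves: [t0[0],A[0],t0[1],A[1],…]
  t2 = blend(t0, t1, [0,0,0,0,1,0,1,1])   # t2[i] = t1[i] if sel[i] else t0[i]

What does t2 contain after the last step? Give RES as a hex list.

RES = [ 0xf2  0x5d  0xd5  0x1d  0xd5  0x5c  0x1d  0x6e ]

t0 = [0xf2, 0x5d, 0xd5, 0x1d, 0x6e, 0x5c, 0xd5, 0xb9]
t1 = [0xf2, 0xb9, 0x5d, 0xd5, 0xd5, 0x5c, 0x1d, 0x6e]
t2 = [0xf2, 0x5d, 0xd5, 0x1d, 0xd5, 0x5c, 0x1d, 0x6e]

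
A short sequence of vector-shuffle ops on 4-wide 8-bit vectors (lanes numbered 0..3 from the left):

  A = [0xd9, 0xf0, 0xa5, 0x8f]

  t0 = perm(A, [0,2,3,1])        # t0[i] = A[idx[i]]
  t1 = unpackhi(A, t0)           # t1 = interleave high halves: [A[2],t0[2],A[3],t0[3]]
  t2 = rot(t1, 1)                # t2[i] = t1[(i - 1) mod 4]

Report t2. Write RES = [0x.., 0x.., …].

  t0: d9 a5 8f f0
  t1: a5 8f 8f f0
  t2: f0 a5 8f 8f

RES = [0xf0, 0xa5, 0x8f, 0x8f]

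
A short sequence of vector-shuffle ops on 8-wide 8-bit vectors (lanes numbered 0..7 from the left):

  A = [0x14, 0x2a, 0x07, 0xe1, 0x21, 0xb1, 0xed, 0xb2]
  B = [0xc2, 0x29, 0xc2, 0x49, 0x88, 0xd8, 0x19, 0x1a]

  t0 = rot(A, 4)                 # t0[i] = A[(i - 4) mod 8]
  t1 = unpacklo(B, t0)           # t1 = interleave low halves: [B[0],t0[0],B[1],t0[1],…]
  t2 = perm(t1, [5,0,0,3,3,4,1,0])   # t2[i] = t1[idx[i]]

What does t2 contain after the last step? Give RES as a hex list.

  t0: 21 b1 ed b2 14 2a 07 e1
  t1: c2 21 29 b1 c2 ed 49 b2
  t2: ed c2 c2 b1 b1 c2 21 c2

RES = [0xed, 0xc2, 0xc2, 0xb1, 0xb1, 0xc2, 0x21, 0xc2]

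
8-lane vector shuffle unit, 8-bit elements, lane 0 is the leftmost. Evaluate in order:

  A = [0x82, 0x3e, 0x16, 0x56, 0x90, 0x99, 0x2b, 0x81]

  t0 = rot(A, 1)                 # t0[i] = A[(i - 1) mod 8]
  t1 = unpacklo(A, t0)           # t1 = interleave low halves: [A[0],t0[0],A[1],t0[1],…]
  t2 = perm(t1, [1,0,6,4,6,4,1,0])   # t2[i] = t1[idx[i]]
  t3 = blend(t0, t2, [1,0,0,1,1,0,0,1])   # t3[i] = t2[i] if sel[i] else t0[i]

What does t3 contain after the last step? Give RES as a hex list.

RES = [0x81, 0x82, 0x3e, 0x16, 0x56, 0x90, 0x99, 0x82]

  t0: 81 82 3e 16 56 90 99 2b
  t1: 82 81 3e 82 16 3e 56 16
  t2: 81 82 56 16 56 16 81 82
  t3: 81 82 3e 16 56 90 99 82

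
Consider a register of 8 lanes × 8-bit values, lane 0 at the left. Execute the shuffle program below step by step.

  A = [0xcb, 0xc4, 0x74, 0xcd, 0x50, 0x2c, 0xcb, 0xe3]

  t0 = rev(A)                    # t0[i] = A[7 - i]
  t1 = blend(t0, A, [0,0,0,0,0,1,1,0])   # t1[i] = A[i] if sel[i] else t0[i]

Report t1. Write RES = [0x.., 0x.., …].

  t0: e3 cb 2c 50 cd 74 c4 cb
  t1: e3 cb 2c 50 cd 2c cb cb

RES = [ 0xe3  0xcb  0x2c  0x50  0xcd  0x2c  0xcb  0xcb ]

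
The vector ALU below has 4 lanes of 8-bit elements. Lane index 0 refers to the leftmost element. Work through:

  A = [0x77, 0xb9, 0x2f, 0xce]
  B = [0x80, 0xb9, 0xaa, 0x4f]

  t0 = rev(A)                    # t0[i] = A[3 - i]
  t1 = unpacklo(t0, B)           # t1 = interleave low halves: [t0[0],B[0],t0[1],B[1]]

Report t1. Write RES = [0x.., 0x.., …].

  t0: ce 2f b9 77
  t1: ce 80 2f b9

RES = [0xce, 0x80, 0x2f, 0xb9]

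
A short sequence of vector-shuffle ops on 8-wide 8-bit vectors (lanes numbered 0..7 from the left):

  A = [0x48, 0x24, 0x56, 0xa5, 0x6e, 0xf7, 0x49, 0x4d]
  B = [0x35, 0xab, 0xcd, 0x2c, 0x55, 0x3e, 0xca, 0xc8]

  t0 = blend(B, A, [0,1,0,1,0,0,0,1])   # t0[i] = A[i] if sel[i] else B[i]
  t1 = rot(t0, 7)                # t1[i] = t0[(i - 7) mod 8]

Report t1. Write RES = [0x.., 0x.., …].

t0 = [0x35, 0x24, 0xcd, 0xa5, 0x55, 0x3e, 0xca, 0x4d]
t1 = [0x24, 0xcd, 0xa5, 0x55, 0x3e, 0xca, 0x4d, 0x35]

RES = [0x24, 0xcd, 0xa5, 0x55, 0x3e, 0xca, 0x4d, 0x35]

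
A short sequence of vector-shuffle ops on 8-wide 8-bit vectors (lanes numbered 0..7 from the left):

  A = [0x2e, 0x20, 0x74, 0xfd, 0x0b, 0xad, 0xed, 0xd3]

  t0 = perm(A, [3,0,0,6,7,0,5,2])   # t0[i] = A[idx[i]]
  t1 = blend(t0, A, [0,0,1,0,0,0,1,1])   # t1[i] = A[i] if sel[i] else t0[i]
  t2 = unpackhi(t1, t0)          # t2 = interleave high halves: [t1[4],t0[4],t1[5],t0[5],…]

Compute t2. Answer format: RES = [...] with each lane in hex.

RES = [ 0xd3  0xd3  0x2e  0x2e  0xed  0xad  0xd3  0x74 ]

  t0: fd 2e 2e ed d3 2e ad 74
  t1: fd 2e 74 ed d3 2e ed d3
  t2: d3 d3 2e 2e ed ad d3 74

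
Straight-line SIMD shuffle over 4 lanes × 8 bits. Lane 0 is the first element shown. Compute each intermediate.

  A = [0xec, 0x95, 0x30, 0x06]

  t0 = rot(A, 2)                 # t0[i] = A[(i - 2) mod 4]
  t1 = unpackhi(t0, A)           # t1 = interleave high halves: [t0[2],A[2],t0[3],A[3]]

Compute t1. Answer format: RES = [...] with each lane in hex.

RES = [0xec, 0x30, 0x95, 0x06]

→ t0 |30|06|ec|95|
→ t1 |ec|30|95|06|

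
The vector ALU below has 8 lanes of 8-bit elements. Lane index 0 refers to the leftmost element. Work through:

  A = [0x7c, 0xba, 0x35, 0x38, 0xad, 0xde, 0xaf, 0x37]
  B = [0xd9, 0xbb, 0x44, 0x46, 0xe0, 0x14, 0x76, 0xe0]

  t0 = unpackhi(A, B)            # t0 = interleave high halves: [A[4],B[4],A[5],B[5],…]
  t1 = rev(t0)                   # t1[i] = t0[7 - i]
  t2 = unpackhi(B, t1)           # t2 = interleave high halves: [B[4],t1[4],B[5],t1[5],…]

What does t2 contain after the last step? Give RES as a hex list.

  t0: ad e0 de 14 af 76 37 e0
  t1: e0 37 76 af 14 de e0 ad
  t2: e0 14 14 de 76 e0 e0 ad

RES = [ 0xe0  0x14  0x14  0xde  0x76  0xe0  0xe0  0xad ]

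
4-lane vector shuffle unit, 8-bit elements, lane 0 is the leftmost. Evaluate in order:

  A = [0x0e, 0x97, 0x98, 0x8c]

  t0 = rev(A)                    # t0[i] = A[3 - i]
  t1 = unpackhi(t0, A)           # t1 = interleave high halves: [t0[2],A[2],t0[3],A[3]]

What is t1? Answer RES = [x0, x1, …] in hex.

RES = [ 0x97  0x98  0x0e  0x8c ]

t0 = [0x8c, 0x98, 0x97, 0x0e]
t1 = [0x97, 0x98, 0x0e, 0x8c]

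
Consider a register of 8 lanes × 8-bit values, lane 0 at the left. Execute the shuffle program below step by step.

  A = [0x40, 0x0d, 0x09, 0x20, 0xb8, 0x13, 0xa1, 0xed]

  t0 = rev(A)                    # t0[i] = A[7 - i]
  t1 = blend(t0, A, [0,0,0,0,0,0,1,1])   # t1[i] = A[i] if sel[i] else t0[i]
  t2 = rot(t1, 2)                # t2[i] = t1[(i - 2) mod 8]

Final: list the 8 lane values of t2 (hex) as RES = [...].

t0 = [0xed, 0xa1, 0x13, 0xb8, 0x20, 0x09, 0x0d, 0x40]
t1 = [0xed, 0xa1, 0x13, 0xb8, 0x20, 0x09, 0xa1, 0xed]
t2 = [0xa1, 0xed, 0xed, 0xa1, 0x13, 0xb8, 0x20, 0x09]

RES = [0xa1, 0xed, 0xed, 0xa1, 0x13, 0xb8, 0x20, 0x09]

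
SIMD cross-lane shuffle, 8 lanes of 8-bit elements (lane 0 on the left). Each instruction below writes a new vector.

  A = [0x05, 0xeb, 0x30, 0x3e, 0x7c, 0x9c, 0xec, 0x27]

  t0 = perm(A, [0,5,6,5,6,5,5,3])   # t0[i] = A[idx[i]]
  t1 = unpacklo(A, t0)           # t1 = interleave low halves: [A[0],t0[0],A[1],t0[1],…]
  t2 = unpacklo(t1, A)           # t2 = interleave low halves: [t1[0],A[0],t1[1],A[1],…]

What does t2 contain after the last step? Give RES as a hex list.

  t0: 05 9c ec 9c ec 9c 9c 3e
  t1: 05 05 eb 9c 30 ec 3e 9c
  t2: 05 05 05 eb eb 30 9c 3e

RES = [ 0x05  0x05  0x05  0xeb  0xeb  0x30  0x9c  0x3e ]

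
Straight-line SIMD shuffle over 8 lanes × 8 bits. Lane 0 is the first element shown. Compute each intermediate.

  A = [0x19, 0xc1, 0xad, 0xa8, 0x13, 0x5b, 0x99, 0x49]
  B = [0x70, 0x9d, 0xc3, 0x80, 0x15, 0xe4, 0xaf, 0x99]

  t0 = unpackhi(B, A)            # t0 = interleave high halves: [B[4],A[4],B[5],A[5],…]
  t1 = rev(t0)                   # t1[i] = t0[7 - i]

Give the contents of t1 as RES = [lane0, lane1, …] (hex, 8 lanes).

RES = [ 0x49  0x99  0x99  0xaf  0x5b  0xe4  0x13  0x15 ]

  t0: 15 13 e4 5b af 99 99 49
  t1: 49 99 99 af 5b e4 13 15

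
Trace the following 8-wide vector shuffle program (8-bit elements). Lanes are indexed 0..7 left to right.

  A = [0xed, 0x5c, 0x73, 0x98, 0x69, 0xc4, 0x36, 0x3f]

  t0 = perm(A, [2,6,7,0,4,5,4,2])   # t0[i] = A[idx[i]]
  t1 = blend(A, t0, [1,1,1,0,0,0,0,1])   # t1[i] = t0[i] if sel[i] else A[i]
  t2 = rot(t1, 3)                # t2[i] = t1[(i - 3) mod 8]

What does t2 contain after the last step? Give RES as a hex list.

RES = [ 0xc4  0x36  0x73  0x73  0x36  0x3f  0x98  0x69 ]

  t0: 73 36 3f ed 69 c4 69 73
  t1: 73 36 3f 98 69 c4 36 73
  t2: c4 36 73 73 36 3f 98 69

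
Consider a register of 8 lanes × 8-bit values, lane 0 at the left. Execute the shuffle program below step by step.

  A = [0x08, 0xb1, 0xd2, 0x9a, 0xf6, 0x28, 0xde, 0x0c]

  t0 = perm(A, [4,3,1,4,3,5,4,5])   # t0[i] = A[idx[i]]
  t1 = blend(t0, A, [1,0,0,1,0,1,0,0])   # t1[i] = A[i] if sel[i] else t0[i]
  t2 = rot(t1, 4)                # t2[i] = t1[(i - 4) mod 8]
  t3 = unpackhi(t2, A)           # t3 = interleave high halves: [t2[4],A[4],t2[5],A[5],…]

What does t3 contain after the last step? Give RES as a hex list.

  t0: f6 9a b1 f6 9a 28 f6 28
  t1: 08 9a b1 9a 9a 28 f6 28
  t2: 9a 28 f6 28 08 9a b1 9a
  t3: 08 f6 9a 28 b1 de 9a 0c

RES = [ 0x08  0xf6  0x9a  0x28  0xb1  0xde  0x9a  0x0c ]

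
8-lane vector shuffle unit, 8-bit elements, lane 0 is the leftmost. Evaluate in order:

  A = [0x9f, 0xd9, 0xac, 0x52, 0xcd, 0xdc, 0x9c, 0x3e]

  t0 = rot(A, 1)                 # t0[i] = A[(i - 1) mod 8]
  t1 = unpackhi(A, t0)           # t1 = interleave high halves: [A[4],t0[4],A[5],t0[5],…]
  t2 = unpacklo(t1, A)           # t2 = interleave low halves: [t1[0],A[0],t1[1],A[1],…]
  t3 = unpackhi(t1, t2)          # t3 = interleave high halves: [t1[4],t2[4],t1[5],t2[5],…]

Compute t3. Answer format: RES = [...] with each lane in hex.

RES = [0x9c, 0xdc, 0xdc, 0xac, 0x3e, 0xcd, 0x9c, 0x52]

t0 = [0x3e, 0x9f, 0xd9, 0xac, 0x52, 0xcd, 0xdc, 0x9c]
t1 = [0xcd, 0x52, 0xdc, 0xcd, 0x9c, 0xdc, 0x3e, 0x9c]
t2 = [0xcd, 0x9f, 0x52, 0xd9, 0xdc, 0xac, 0xcd, 0x52]
t3 = [0x9c, 0xdc, 0xdc, 0xac, 0x3e, 0xcd, 0x9c, 0x52]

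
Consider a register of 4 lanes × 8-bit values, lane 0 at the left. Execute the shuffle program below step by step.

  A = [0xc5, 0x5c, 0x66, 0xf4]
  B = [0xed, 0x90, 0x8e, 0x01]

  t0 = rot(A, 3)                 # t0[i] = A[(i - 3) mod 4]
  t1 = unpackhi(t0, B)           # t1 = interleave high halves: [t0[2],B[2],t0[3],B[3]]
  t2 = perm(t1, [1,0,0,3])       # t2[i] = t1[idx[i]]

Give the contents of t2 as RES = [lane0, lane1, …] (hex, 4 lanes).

t0 = [0x5c, 0x66, 0xf4, 0xc5]
t1 = [0xf4, 0x8e, 0xc5, 0x01]
t2 = [0x8e, 0xf4, 0xf4, 0x01]

RES = [ 0x8e  0xf4  0xf4  0x01 ]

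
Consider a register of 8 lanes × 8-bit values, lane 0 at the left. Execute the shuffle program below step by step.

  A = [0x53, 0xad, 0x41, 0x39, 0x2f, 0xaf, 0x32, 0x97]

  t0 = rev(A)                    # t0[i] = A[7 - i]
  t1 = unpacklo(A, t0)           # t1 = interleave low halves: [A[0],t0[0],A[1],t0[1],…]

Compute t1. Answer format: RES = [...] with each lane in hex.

RES = [0x53, 0x97, 0xad, 0x32, 0x41, 0xaf, 0x39, 0x2f]

→ t0 |97|32|af|2f|39|41|ad|53|
→ t1 |53|97|ad|32|41|af|39|2f|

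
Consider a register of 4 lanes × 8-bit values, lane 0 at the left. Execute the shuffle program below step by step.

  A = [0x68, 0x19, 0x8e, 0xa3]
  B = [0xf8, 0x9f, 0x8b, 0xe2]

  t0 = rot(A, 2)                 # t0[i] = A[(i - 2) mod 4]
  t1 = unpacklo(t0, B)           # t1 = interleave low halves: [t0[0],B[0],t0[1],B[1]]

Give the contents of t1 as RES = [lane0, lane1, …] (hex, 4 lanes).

t0 = [0x8e, 0xa3, 0x68, 0x19]
t1 = [0x8e, 0xf8, 0xa3, 0x9f]

RES = [0x8e, 0xf8, 0xa3, 0x9f]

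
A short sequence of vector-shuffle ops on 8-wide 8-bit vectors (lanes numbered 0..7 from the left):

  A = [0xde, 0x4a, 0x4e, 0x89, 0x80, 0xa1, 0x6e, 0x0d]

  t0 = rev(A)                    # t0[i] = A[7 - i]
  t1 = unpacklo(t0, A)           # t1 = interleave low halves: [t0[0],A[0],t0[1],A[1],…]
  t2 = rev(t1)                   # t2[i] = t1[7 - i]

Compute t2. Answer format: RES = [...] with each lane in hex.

RES = [ 0x89  0x80  0x4e  0xa1  0x4a  0x6e  0xde  0x0d ]

  t0: 0d 6e a1 80 89 4e 4a de
  t1: 0d de 6e 4a a1 4e 80 89
  t2: 89 80 4e a1 4a 6e de 0d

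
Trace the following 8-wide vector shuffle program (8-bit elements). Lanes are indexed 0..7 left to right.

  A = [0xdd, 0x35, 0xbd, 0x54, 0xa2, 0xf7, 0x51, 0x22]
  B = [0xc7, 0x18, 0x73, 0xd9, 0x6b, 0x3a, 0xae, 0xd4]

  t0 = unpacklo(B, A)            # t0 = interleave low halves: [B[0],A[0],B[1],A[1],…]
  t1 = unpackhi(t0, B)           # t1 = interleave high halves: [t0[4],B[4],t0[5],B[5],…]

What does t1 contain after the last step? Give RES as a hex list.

t0 = [0xc7, 0xdd, 0x18, 0x35, 0x73, 0xbd, 0xd9, 0x54]
t1 = [0x73, 0x6b, 0xbd, 0x3a, 0xd9, 0xae, 0x54, 0xd4]

RES = [ 0x73  0x6b  0xbd  0x3a  0xd9  0xae  0x54  0xd4 ]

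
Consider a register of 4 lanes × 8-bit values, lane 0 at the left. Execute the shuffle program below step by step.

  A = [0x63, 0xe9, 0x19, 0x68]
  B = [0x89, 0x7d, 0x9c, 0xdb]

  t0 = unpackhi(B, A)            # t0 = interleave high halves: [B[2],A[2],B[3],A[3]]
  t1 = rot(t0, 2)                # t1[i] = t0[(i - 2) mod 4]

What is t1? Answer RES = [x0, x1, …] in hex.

RES = [ 0xdb  0x68  0x9c  0x19 ]

  t0: 9c 19 db 68
  t1: db 68 9c 19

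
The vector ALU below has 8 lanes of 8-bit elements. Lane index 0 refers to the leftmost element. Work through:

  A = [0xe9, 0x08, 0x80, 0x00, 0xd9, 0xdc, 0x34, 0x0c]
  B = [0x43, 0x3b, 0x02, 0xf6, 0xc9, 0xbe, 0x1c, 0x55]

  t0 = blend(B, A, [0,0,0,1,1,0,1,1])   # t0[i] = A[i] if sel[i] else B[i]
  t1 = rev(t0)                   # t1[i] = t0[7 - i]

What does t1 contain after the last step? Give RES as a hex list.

→ t0 |43|3b|02|00|d9|be|34|0c|
→ t1 |0c|34|be|d9|00|02|3b|43|

RES = [ 0x0c  0x34  0xbe  0xd9  0x00  0x02  0x3b  0x43 ]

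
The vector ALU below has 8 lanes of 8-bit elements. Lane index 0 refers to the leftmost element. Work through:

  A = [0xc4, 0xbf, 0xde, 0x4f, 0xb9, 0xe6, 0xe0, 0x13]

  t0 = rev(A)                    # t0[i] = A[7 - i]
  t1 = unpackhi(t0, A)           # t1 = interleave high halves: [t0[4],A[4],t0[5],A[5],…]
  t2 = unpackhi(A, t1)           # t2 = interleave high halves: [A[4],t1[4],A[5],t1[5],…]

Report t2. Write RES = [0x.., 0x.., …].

RES = [0xb9, 0xbf, 0xe6, 0xe0, 0xe0, 0xc4, 0x13, 0x13]

t0 = [0x13, 0xe0, 0xe6, 0xb9, 0x4f, 0xde, 0xbf, 0xc4]
t1 = [0x4f, 0xb9, 0xde, 0xe6, 0xbf, 0xe0, 0xc4, 0x13]
t2 = [0xb9, 0xbf, 0xe6, 0xe0, 0xe0, 0xc4, 0x13, 0x13]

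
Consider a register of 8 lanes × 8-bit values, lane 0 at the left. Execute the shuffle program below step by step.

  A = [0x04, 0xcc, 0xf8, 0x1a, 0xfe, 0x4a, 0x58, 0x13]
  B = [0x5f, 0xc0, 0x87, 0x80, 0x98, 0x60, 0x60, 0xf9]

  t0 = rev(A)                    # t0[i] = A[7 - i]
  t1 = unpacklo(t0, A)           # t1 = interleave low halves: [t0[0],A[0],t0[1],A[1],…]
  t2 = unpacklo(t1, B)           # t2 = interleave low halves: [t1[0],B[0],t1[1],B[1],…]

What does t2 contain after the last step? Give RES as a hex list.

RES = [0x13, 0x5f, 0x04, 0xc0, 0x58, 0x87, 0xcc, 0x80]

t0 = [0x13, 0x58, 0x4a, 0xfe, 0x1a, 0xf8, 0xcc, 0x04]
t1 = [0x13, 0x04, 0x58, 0xcc, 0x4a, 0xf8, 0xfe, 0x1a]
t2 = [0x13, 0x5f, 0x04, 0xc0, 0x58, 0x87, 0xcc, 0x80]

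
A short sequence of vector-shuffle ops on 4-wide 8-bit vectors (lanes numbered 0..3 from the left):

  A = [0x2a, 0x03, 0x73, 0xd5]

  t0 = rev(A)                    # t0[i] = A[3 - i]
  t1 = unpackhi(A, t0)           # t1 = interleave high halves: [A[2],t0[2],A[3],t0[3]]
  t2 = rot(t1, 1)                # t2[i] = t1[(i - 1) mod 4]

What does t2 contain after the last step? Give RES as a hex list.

t0 = [0xd5, 0x73, 0x03, 0x2a]
t1 = [0x73, 0x03, 0xd5, 0x2a]
t2 = [0x2a, 0x73, 0x03, 0xd5]

RES = [0x2a, 0x73, 0x03, 0xd5]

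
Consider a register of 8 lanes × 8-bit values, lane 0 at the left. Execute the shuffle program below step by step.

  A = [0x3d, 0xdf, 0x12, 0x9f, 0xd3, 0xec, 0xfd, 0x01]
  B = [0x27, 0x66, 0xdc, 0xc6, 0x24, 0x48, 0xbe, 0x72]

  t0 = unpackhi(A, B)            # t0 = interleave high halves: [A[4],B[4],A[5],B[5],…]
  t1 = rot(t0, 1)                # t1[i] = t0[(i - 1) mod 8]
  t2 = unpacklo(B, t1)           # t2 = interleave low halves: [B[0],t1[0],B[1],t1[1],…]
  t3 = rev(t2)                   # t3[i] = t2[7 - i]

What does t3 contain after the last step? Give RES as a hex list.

RES = [ 0xec  0xc6  0x24  0xdc  0xd3  0x66  0x72  0x27 ]

→ t0 |d3|24|ec|48|fd|be|01|72|
→ t1 |72|d3|24|ec|48|fd|be|01|
→ t2 |27|72|66|d3|dc|24|c6|ec|
→ t3 |ec|c6|24|dc|d3|66|72|27|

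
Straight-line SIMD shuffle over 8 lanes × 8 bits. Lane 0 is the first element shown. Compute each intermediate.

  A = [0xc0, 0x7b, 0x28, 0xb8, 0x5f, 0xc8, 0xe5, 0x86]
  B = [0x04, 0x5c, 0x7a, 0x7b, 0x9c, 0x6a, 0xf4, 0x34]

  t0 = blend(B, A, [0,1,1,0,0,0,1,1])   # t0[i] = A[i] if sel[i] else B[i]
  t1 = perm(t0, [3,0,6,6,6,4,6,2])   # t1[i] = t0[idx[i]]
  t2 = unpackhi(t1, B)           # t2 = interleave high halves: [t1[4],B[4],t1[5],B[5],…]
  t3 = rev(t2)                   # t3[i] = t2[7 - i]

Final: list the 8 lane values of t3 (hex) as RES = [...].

RES = [ 0x34  0x28  0xf4  0xe5  0x6a  0x9c  0x9c  0xe5 ]

  t0: 04 7b 28 7b 9c 6a e5 86
  t1: 7b 04 e5 e5 e5 9c e5 28
  t2: e5 9c 9c 6a e5 f4 28 34
  t3: 34 28 f4 e5 6a 9c 9c e5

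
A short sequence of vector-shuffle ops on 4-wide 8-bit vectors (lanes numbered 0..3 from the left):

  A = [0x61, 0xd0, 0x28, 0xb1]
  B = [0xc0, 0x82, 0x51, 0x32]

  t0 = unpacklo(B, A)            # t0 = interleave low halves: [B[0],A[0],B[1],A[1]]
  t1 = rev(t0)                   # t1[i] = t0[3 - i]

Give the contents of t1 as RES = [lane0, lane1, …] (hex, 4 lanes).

RES = [ 0xd0  0x82  0x61  0xc0 ]

→ t0 |c0|61|82|d0|
→ t1 |d0|82|61|c0|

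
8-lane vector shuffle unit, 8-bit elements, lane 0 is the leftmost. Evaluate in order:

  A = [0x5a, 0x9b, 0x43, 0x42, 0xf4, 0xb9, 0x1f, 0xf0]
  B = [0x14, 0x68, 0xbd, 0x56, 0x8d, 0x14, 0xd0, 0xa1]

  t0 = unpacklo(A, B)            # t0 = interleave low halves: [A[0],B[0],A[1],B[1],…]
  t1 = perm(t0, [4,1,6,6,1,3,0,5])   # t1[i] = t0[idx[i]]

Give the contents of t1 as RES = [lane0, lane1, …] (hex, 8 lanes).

t0 = [0x5a, 0x14, 0x9b, 0x68, 0x43, 0xbd, 0x42, 0x56]
t1 = [0x43, 0x14, 0x42, 0x42, 0x14, 0x68, 0x5a, 0xbd]

RES = [ 0x43  0x14  0x42  0x42  0x14  0x68  0x5a  0xbd ]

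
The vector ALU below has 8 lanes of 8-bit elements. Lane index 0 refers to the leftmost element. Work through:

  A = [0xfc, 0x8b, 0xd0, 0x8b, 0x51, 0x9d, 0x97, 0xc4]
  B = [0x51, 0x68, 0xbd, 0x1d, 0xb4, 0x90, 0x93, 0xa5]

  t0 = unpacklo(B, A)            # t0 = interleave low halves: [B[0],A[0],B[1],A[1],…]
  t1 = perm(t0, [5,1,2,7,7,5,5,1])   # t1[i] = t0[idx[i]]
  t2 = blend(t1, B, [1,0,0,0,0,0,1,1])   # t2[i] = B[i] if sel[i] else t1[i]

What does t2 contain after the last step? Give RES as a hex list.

RES = [0x51, 0xfc, 0x68, 0x8b, 0x8b, 0xd0, 0x93, 0xa5]

t0 = [0x51, 0xfc, 0x68, 0x8b, 0xbd, 0xd0, 0x1d, 0x8b]
t1 = [0xd0, 0xfc, 0x68, 0x8b, 0x8b, 0xd0, 0xd0, 0xfc]
t2 = [0x51, 0xfc, 0x68, 0x8b, 0x8b, 0xd0, 0x93, 0xa5]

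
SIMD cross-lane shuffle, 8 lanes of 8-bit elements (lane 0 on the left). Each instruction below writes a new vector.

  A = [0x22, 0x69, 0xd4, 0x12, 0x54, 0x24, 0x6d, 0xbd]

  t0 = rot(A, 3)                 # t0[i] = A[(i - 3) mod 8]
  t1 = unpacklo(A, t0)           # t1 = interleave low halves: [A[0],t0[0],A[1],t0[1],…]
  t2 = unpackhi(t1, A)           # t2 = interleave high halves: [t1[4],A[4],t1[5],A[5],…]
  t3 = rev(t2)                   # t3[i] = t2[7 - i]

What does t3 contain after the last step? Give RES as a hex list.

t0 = [0x24, 0x6d, 0xbd, 0x22, 0x69, 0xd4, 0x12, 0x54]
t1 = [0x22, 0x24, 0x69, 0x6d, 0xd4, 0xbd, 0x12, 0x22]
t2 = [0xd4, 0x54, 0xbd, 0x24, 0x12, 0x6d, 0x22, 0xbd]
t3 = [0xbd, 0x22, 0x6d, 0x12, 0x24, 0xbd, 0x54, 0xd4]

RES = [0xbd, 0x22, 0x6d, 0x12, 0x24, 0xbd, 0x54, 0xd4]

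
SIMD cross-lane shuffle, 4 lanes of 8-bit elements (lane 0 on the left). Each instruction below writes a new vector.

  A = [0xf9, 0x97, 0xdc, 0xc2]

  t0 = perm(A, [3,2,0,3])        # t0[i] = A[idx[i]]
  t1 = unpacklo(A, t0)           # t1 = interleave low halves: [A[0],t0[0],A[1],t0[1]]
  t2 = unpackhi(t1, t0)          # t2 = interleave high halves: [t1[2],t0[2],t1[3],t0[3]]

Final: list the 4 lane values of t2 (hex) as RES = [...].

t0 = [0xc2, 0xdc, 0xf9, 0xc2]
t1 = [0xf9, 0xc2, 0x97, 0xdc]
t2 = [0x97, 0xf9, 0xdc, 0xc2]

RES = [0x97, 0xf9, 0xdc, 0xc2]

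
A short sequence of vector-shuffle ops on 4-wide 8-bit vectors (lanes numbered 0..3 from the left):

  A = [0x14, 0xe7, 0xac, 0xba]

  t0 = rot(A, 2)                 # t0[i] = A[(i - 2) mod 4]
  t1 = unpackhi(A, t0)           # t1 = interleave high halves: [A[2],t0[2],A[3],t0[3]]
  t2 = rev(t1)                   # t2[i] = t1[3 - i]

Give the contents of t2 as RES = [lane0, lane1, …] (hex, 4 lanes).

RES = [0xe7, 0xba, 0x14, 0xac]

  t0: ac ba 14 e7
  t1: ac 14 ba e7
  t2: e7 ba 14 ac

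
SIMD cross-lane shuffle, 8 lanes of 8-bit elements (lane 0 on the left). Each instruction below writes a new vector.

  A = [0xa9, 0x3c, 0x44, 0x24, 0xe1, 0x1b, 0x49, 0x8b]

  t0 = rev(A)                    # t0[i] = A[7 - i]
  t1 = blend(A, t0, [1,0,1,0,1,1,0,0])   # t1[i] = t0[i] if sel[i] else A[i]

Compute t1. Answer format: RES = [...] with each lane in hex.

RES = [0x8b, 0x3c, 0x1b, 0x24, 0x24, 0x44, 0x49, 0x8b]

→ t0 |8b|49|1b|e1|24|44|3c|a9|
→ t1 |8b|3c|1b|24|24|44|49|8b|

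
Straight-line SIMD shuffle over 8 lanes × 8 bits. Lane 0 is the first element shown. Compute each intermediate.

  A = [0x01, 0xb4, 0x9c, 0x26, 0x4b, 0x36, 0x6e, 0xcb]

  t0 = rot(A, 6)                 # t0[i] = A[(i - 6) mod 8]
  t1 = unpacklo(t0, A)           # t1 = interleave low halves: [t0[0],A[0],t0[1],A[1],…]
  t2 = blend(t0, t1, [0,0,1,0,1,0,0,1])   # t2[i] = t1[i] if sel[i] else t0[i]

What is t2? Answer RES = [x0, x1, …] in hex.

t0 = [0x9c, 0x26, 0x4b, 0x36, 0x6e, 0xcb, 0x01, 0xb4]
t1 = [0x9c, 0x01, 0x26, 0xb4, 0x4b, 0x9c, 0x36, 0x26]
t2 = [0x9c, 0x26, 0x26, 0x36, 0x4b, 0xcb, 0x01, 0x26]

RES = [ 0x9c  0x26  0x26  0x36  0x4b  0xcb  0x01  0x26 ]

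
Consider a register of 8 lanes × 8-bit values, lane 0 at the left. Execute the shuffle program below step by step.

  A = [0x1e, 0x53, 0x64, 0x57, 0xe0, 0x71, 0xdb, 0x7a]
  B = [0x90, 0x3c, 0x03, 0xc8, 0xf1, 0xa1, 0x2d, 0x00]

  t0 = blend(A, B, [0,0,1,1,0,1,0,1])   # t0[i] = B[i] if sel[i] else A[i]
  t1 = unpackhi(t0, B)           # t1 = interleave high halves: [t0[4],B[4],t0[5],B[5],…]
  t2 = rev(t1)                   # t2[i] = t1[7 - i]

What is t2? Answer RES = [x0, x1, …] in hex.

→ t0 |1e|53|03|c8|e0|a1|db|00|
→ t1 |e0|f1|a1|a1|db|2d|00|00|
→ t2 |00|00|2d|db|a1|a1|f1|e0|

RES = [0x00, 0x00, 0x2d, 0xdb, 0xa1, 0xa1, 0xf1, 0xe0]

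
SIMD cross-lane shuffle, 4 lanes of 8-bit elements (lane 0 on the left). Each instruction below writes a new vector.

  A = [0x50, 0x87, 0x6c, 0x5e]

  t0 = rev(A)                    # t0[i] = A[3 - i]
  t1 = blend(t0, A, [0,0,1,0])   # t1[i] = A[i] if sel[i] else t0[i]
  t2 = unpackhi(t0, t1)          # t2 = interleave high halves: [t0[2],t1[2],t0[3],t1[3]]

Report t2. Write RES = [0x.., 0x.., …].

RES = [0x87, 0x6c, 0x50, 0x50]

t0 = [0x5e, 0x6c, 0x87, 0x50]
t1 = [0x5e, 0x6c, 0x6c, 0x50]
t2 = [0x87, 0x6c, 0x50, 0x50]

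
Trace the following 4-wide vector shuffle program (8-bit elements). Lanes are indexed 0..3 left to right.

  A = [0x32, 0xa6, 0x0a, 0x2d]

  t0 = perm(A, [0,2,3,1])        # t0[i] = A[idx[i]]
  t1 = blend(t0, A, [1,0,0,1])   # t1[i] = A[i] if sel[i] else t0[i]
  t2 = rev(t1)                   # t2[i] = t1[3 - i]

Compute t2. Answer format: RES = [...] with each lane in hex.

  t0: 32 0a 2d a6
  t1: 32 0a 2d 2d
  t2: 2d 2d 0a 32

RES = [0x2d, 0x2d, 0x0a, 0x32]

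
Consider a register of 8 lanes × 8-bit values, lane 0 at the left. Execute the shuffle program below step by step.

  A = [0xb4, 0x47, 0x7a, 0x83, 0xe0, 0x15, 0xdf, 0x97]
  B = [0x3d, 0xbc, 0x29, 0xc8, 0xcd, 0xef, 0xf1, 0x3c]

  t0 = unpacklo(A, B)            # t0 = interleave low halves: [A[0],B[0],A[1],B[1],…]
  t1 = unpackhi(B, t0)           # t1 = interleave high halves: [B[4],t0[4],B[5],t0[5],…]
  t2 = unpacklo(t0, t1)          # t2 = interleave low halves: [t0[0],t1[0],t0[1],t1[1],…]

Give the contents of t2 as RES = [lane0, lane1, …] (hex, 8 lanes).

→ t0 |b4|3d|47|bc|7a|29|83|c8|
→ t1 |cd|7a|ef|29|f1|83|3c|c8|
→ t2 |b4|cd|3d|7a|47|ef|bc|29|

RES = [0xb4, 0xcd, 0x3d, 0x7a, 0x47, 0xef, 0xbc, 0x29]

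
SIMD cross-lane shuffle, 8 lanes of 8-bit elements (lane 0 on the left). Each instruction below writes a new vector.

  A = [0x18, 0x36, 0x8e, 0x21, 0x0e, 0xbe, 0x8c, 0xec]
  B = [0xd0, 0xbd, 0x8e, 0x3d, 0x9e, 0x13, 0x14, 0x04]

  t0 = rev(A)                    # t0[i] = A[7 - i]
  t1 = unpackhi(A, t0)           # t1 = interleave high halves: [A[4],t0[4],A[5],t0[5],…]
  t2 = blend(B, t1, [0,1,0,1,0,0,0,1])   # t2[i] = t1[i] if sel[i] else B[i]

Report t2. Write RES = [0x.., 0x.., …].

→ t0 |ec|8c|be|0e|21|8e|36|18|
→ t1 |0e|21|be|8e|8c|36|ec|18|
→ t2 |d0|21|8e|8e|9e|13|14|18|

RES = [0xd0, 0x21, 0x8e, 0x8e, 0x9e, 0x13, 0x14, 0x18]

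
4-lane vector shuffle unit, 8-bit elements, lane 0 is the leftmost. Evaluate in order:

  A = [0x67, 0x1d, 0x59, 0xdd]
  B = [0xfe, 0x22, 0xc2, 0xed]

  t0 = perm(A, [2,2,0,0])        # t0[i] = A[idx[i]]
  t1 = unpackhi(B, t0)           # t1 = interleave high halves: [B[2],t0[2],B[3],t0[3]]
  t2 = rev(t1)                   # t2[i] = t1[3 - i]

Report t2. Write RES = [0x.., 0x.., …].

t0 = [0x59, 0x59, 0x67, 0x67]
t1 = [0xc2, 0x67, 0xed, 0x67]
t2 = [0x67, 0xed, 0x67, 0xc2]

RES = [ 0x67  0xed  0x67  0xc2 ]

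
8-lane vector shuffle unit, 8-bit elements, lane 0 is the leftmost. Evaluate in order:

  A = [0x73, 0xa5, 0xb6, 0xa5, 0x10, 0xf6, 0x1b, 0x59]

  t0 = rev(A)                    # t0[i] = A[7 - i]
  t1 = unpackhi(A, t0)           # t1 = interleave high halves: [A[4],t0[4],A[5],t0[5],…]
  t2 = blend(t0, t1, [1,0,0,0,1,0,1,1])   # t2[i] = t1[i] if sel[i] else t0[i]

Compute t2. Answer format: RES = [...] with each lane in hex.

  t0: 59 1b f6 10 a5 b6 a5 73
  t1: 10 a5 f6 b6 1b a5 59 73
  t2: 10 1b f6 10 1b b6 59 73

RES = [ 0x10  0x1b  0xf6  0x10  0x1b  0xb6  0x59  0x73 ]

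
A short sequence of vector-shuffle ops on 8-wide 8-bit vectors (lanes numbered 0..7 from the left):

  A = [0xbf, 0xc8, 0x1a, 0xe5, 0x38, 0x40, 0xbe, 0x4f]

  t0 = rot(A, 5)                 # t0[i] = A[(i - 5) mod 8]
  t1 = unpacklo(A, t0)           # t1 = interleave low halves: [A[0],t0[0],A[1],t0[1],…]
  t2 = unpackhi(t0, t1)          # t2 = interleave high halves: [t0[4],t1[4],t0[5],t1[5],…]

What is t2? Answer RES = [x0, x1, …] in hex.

  t0: e5 38 40 be 4f bf c8 1a
  t1: bf e5 c8 38 1a 40 e5 be
  t2: 4f 1a bf 40 c8 e5 1a be

RES = [0x4f, 0x1a, 0xbf, 0x40, 0xc8, 0xe5, 0x1a, 0xbe]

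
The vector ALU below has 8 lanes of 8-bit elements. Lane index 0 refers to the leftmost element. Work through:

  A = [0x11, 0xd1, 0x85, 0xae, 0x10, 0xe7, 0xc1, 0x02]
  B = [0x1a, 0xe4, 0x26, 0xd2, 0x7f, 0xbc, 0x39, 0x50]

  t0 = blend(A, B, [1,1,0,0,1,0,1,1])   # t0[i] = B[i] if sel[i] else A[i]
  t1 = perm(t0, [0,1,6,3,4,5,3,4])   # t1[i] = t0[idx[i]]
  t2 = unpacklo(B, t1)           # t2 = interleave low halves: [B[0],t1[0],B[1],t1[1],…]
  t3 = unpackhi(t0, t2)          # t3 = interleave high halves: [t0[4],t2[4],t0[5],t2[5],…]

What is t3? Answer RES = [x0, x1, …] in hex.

→ t0 |1a|e4|85|ae|7f|e7|39|50|
→ t1 |1a|e4|39|ae|7f|e7|ae|7f|
→ t2 |1a|1a|e4|e4|26|39|d2|ae|
→ t3 |7f|26|e7|39|39|d2|50|ae|

RES = [0x7f, 0x26, 0xe7, 0x39, 0x39, 0xd2, 0x50, 0xae]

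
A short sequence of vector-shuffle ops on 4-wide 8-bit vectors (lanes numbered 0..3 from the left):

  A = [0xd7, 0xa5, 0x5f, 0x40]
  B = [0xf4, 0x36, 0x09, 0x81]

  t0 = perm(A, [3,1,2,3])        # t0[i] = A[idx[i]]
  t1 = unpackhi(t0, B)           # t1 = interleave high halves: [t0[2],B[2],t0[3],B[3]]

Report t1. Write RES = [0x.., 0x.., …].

t0 = [0x40, 0xa5, 0x5f, 0x40]
t1 = [0x5f, 0x09, 0x40, 0x81]

RES = [0x5f, 0x09, 0x40, 0x81]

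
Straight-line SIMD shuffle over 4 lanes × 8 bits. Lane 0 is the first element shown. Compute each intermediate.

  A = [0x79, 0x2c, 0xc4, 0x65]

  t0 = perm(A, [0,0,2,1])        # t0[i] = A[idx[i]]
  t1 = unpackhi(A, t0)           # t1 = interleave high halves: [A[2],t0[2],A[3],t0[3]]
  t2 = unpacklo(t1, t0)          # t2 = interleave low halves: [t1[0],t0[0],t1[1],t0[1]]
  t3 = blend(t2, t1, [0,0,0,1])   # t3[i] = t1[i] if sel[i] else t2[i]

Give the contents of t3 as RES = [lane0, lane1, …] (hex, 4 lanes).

RES = [0xc4, 0x79, 0xc4, 0x2c]

→ t0 |79|79|c4|2c|
→ t1 |c4|c4|65|2c|
→ t2 |c4|79|c4|79|
→ t3 |c4|79|c4|2c|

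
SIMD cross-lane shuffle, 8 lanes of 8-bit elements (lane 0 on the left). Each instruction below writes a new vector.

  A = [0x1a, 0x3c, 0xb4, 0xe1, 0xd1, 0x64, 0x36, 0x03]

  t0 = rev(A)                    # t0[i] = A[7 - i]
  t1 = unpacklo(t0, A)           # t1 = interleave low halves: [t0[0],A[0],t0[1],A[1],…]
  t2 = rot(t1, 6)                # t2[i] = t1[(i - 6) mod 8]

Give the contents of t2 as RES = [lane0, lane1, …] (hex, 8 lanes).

t0 = [0x03, 0x36, 0x64, 0xd1, 0xe1, 0xb4, 0x3c, 0x1a]
t1 = [0x03, 0x1a, 0x36, 0x3c, 0x64, 0xb4, 0xd1, 0xe1]
t2 = [0x36, 0x3c, 0x64, 0xb4, 0xd1, 0xe1, 0x03, 0x1a]

RES = [ 0x36  0x3c  0x64  0xb4  0xd1  0xe1  0x03  0x1a ]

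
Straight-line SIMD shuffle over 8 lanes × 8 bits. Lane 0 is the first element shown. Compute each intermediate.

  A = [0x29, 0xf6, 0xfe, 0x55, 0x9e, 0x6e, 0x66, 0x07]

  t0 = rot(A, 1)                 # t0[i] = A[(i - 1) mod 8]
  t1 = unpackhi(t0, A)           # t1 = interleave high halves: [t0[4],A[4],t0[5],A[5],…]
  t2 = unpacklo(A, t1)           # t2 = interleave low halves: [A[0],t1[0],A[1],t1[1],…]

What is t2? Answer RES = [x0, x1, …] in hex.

→ t0 |07|29|f6|fe|55|9e|6e|66|
→ t1 |55|9e|9e|6e|6e|66|66|07|
→ t2 |29|55|f6|9e|fe|9e|55|6e|

RES = [ 0x29  0x55  0xf6  0x9e  0xfe  0x9e  0x55  0x6e ]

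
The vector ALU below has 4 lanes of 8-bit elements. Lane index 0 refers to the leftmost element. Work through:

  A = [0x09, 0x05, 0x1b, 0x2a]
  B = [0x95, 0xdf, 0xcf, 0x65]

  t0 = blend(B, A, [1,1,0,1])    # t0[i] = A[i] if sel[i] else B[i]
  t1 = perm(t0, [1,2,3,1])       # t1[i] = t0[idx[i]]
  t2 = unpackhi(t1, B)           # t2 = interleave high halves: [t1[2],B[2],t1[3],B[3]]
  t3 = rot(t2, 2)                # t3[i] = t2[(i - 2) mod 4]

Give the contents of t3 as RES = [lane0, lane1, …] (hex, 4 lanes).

→ t0 |09|05|cf|2a|
→ t1 |05|cf|2a|05|
→ t2 |2a|cf|05|65|
→ t3 |05|65|2a|cf|

RES = [0x05, 0x65, 0x2a, 0xcf]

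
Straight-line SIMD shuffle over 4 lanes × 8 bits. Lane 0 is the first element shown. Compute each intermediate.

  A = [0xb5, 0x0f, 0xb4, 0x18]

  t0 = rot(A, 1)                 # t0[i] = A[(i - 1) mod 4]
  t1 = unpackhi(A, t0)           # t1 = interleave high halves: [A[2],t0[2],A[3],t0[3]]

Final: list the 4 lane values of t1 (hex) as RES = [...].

RES = [ 0xb4  0x0f  0x18  0xb4 ]

→ t0 |18|b5|0f|b4|
→ t1 |b4|0f|18|b4|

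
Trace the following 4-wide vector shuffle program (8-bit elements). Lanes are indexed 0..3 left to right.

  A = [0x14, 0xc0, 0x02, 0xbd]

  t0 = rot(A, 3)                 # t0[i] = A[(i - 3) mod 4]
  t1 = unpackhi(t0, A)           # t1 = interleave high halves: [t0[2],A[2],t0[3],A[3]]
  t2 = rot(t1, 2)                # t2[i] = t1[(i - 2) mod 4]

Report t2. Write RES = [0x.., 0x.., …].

RES = [0x14, 0xbd, 0xbd, 0x02]

  t0: c0 02 bd 14
  t1: bd 02 14 bd
  t2: 14 bd bd 02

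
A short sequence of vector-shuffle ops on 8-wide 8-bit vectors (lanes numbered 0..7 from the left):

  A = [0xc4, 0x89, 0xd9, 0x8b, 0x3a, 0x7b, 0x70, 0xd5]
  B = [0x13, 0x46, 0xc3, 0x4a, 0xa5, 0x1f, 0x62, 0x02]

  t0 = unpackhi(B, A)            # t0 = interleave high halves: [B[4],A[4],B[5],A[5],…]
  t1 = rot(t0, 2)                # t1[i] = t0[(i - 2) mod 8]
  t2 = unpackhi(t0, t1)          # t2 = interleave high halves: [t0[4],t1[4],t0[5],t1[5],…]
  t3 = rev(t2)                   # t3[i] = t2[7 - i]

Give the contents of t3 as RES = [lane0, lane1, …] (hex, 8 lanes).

RES = [ 0x70  0xd5  0x62  0x02  0x7b  0x70  0x1f  0x62 ]

t0 = [0xa5, 0x3a, 0x1f, 0x7b, 0x62, 0x70, 0x02, 0xd5]
t1 = [0x02, 0xd5, 0xa5, 0x3a, 0x1f, 0x7b, 0x62, 0x70]
t2 = [0x62, 0x1f, 0x70, 0x7b, 0x02, 0x62, 0xd5, 0x70]
t3 = [0x70, 0xd5, 0x62, 0x02, 0x7b, 0x70, 0x1f, 0x62]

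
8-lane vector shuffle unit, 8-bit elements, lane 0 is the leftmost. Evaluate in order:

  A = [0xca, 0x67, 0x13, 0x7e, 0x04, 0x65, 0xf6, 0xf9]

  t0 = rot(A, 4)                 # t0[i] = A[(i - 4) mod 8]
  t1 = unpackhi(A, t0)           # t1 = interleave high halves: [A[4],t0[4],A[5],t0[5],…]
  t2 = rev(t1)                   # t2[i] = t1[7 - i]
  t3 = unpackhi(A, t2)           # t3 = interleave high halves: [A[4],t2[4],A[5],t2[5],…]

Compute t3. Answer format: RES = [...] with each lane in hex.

RES = [0x04, 0x67, 0x65, 0x65, 0xf6, 0xca, 0xf9, 0x04]

  t0: 04 65 f6 f9 ca 67 13 7e
  t1: 04 ca 65 67 f6 13 f9 7e
  t2: 7e f9 13 f6 67 65 ca 04
  t3: 04 67 65 65 f6 ca f9 04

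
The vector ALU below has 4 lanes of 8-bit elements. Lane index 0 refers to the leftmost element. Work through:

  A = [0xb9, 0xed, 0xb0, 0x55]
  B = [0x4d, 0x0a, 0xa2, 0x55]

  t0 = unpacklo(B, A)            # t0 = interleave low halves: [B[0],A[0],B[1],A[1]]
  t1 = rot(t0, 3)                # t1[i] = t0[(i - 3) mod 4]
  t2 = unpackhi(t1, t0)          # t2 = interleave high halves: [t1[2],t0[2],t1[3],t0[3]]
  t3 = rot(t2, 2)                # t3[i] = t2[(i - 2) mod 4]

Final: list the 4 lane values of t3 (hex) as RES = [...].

  t0: 4d b9 0a ed
  t1: b9 0a ed 4d
  t2: ed 0a 4d ed
  t3: 4d ed ed 0a

RES = [ 0x4d  0xed  0xed  0x0a ]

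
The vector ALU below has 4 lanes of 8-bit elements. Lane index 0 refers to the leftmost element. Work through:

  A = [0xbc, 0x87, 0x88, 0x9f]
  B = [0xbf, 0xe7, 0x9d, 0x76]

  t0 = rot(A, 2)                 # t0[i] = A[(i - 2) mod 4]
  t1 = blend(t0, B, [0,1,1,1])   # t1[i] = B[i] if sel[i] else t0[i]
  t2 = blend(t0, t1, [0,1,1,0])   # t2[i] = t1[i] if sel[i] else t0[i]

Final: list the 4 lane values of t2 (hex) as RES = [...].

  t0: 88 9f bc 87
  t1: 88 e7 9d 76
  t2: 88 e7 9d 87

RES = [ 0x88  0xe7  0x9d  0x87 ]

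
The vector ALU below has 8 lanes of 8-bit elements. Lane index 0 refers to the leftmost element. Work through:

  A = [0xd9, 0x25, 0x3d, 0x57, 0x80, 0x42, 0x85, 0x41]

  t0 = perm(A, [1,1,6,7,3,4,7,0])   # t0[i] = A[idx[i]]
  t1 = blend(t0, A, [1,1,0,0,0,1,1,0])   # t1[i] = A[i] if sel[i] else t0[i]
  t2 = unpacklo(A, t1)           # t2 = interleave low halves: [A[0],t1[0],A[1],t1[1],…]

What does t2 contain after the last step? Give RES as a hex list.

t0 = [0x25, 0x25, 0x85, 0x41, 0x57, 0x80, 0x41, 0xd9]
t1 = [0xd9, 0x25, 0x85, 0x41, 0x57, 0x42, 0x85, 0xd9]
t2 = [0xd9, 0xd9, 0x25, 0x25, 0x3d, 0x85, 0x57, 0x41]

RES = [ 0xd9  0xd9  0x25  0x25  0x3d  0x85  0x57  0x41 ]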